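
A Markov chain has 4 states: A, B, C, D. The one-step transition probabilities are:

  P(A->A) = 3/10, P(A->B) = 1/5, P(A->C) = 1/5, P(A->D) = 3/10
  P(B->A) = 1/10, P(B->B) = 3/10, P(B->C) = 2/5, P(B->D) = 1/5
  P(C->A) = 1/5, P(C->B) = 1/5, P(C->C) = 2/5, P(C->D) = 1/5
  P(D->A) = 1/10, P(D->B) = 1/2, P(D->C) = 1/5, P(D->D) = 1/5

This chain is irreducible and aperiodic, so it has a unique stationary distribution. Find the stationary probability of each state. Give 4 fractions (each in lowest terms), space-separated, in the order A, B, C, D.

Answer: 68/411 121/411 133/411 89/411

Derivation:
The stationary distribution satisfies pi = pi * P, i.e.:
  pi_A = 3/10*pi_A + 1/10*pi_B + 1/5*pi_C + 1/10*pi_D
  pi_B = 1/5*pi_A + 3/10*pi_B + 1/5*pi_C + 1/2*pi_D
  pi_C = 1/5*pi_A + 2/5*pi_B + 2/5*pi_C + 1/5*pi_D
  pi_D = 3/10*pi_A + 1/5*pi_B + 1/5*pi_C + 1/5*pi_D
with normalization: pi_A + pi_B + pi_C + pi_D = 1.

Using the first 3 balance equations plus normalization, the linear system A*pi = b is:
  [-7/10, 1/10, 1/5, 1/10] . pi = 0
  [1/5, -7/10, 1/5, 1/2] . pi = 0
  [1/5, 2/5, -3/5, 1/5] . pi = 0
  [1, 1, 1, 1] . pi = 1

Solving yields:
  pi_A = 68/411
  pi_B = 121/411
  pi_C = 133/411
  pi_D = 89/411

Verification (pi * P):
  68/411*3/10 + 121/411*1/10 + 133/411*1/5 + 89/411*1/10 = 68/411 = pi_A  (ok)
  68/411*1/5 + 121/411*3/10 + 133/411*1/5 + 89/411*1/2 = 121/411 = pi_B  (ok)
  68/411*1/5 + 121/411*2/5 + 133/411*2/5 + 89/411*1/5 = 133/411 = pi_C  (ok)
  68/411*3/10 + 121/411*1/5 + 133/411*1/5 + 89/411*1/5 = 89/411 = pi_D  (ok)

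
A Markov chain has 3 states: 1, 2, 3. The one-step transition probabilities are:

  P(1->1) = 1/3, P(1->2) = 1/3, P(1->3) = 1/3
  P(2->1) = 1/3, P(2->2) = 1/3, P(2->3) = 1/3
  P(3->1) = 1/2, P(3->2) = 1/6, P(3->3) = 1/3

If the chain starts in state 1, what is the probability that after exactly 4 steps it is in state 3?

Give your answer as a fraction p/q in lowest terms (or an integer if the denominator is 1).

Answer: 1/3

Derivation:
Computing P^4 by repeated multiplication:
P^1 =
  1: [1/3, 1/3, 1/3]
  2: [1/3, 1/3, 1/3]
  3: [1/2, 1/6, 1/3]
P^2 =
  1: [7/18, 5/18, 1/3]
  2: [7/18, 5/18, 1/3]
  3: [7/18, 5/18, 1/3]
P^3 =
  1: [7/18, 5/18, 1/3]
  2: [7/18, 5/18, 1/3]
  3: [7/18, 5/18, 1/3]
P^4 =
  1: [7/18, 5/18, 1/3]
  2: [7/18, 5/18, 1/3]
  3: [7/18, 5/18, 1/3]

(P^4)[1 -> 3] = 1/3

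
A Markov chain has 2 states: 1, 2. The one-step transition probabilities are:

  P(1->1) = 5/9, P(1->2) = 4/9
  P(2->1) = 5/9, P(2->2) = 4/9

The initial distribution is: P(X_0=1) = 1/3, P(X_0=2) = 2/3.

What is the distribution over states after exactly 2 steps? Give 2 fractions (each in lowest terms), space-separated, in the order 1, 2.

Propagating the distribution step by step (d_{t+1} = d_t * P):
d_0 = (1=1/3, 2=2/3)
  d_1[1] = 1/3*5/9 + 2/3*5/9 = 5/9
  d_1[2] = 1/3*4/9 + 2/3*4/9 = 4/9
d_1 = (1=5/9, 2=4/9)
  d_2[1] = 5/9*5/9 + 4/9*5/9 = 5/9
  d_2[2] = 5/9*4/9 + 4/9*4/9 = 4/9
d_2 = (1=5/9, 2=4/9)

Answer: 5/9 4/9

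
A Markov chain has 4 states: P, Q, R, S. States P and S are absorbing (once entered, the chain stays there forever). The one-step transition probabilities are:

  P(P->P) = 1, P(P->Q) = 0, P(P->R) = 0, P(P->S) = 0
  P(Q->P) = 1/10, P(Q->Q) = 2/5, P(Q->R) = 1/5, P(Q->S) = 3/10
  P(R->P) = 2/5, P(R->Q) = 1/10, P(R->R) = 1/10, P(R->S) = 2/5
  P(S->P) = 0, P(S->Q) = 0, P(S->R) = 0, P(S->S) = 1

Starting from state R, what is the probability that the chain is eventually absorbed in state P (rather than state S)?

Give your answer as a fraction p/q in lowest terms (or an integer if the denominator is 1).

Let a_i = P(absorbed in P | start in state i).
Boundary conditions: a_P = 1, a_S = 0.
For each transient state i, a_i = sum_j P(i->j) * a_j:
  a_Q = 1/10*a_P + 2/5*a_Q + 1/5*a_R + 3/10*a_S
  a_R = 2/5*a_P + 1/10*a_Q + 1/10*a_R + 2/5*a_S

Substituting a_P = 1 and a_S = 0, rearrange to (I - Q) a = r where r[i] = P(i -> P):
  [3/5, -1/5] . (a_Q, a_R) = 1/10
  [-1/10, 9/10] . (a_Q, a_R) = 2/5

Solving yields:
  a_Q = 17/52
  a_R = 25/52

Starting state is R, so the absorption probability is a_R = 25/52.

Answer: 25/52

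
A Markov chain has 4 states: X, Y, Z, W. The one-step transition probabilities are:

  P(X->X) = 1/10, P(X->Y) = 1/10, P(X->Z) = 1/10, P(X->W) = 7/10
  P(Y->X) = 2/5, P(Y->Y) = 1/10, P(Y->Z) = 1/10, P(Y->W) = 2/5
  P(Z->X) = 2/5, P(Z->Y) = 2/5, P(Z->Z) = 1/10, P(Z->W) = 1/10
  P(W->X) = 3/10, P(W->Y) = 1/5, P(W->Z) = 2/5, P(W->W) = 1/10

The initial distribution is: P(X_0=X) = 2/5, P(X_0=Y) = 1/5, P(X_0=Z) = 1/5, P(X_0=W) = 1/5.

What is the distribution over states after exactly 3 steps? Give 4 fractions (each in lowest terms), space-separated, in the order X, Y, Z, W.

Propagating the distribution step by step (d_{t+1} = d_t * P):
d_0 = (X=2/5, Y=1/5, Z=1/5, W=1/5)
  d_1[X] = 2/5*1/10 + 1/5*2/5 + 1/5*2/5 + 1/5*3/10 = 13/50
  d_1[Y] = 2/5*1/10 + 1/5*1/10 + 1/5*2/5 + 1/5*1/5 = 9/50
  d_1[Z] = 2/5*1/10 + 1/5*1/10 + 1/5*1/10 + 1/5*2/5 = 4/25
  d_1[W] = 2/5*7/10 + 1/5*2/5 + 1/5*1/10 + 1/5*1/10 = 2/5
d_1 = (X=13/50, Y=9/50, Z=4/25, W=2/5)
  d_2[X] = 13/50*1/10 + 9/50*2/5 + 4/25*2/5 + 2/5*3/10 = 141/500
  d_2[Y] = 13/50*1/10 + 9/50*1/10 + 4/25*2/5 + 2/5*1/5 = 47/250
  d_2[Z] = 13/50*1/10 + 9/50*1/10 + 4/25*1/10 + 2/5*2/5 = 11/50
  d_2[W] = 13/50*7/10 + 9/50*2/5 + 4/25*1/10 + 2/5*1/10 = 31/100
d_2 = (X=141/500, Y=47/250, Z=11/50, W=31/100)
  d_3[X] = 141/500*1/10 + 47/250*2/5 + 11/50*2/5 + 31/100*3/10 = 711/2500
  d_3[Y] = 141/500*1/10 + 47/250*1/10 + 11/50*2/5 + 31/100*1/5 = 197/1000
  d_3[Z] = 141/500*1/10 + 47/250*1/10 + 11/50*1/10 + 31/100*2/5 = 193/1000
  d_3[W] = 141/500*7/10 + 47/250*2/5 + 11/50*1/10 + 31/100*1/10 = 407/1250
d_3 = (X=711/2500, Y=197/1000, Z=193/1000, W=407/1250)

Answer: 711/2500 197/1000 193/1000 407/1250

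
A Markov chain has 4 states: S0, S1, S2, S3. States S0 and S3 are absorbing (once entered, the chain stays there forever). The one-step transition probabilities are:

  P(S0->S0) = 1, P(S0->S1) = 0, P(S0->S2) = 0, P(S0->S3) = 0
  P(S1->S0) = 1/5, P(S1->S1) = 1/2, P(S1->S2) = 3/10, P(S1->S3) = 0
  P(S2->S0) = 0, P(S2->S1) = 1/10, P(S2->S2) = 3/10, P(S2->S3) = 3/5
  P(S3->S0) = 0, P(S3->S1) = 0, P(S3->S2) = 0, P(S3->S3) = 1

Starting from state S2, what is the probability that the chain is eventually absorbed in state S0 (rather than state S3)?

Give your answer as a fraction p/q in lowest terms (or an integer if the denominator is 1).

Answer: 1/16

Derivation:
Let a_i = P(absorbed in S0 | start in state i).
Boundary conditions: a_S0 = 1, a_S3 = 0.
For each transient state i, a_i = sum_j P(i->j) * a_j:
  a_S1 = 1/5*a_S0 + 1/2*a_S1 + 3/10*a_S2 + 0*a_S3
  a_S2 = 0*a_S0 + 1/10*a_S1 + 3/10*a_S2 + 3/5*a_S3

Substituting a_S0 = 1 and a_S3 = 0, rearrange to (I - Q) a = r where r[i] = P(i -> S0):
  [1/2, -3/10] . (a_S1, a_S2) = 1/5
  [-1/10, 7/10] . (a_S1, a_S2) = 0

Solving yields:
  a_S1 = 7/16
  a_S2 = 1/16

Starting state is S2, so the absorption probability is a_S2 = 1/16.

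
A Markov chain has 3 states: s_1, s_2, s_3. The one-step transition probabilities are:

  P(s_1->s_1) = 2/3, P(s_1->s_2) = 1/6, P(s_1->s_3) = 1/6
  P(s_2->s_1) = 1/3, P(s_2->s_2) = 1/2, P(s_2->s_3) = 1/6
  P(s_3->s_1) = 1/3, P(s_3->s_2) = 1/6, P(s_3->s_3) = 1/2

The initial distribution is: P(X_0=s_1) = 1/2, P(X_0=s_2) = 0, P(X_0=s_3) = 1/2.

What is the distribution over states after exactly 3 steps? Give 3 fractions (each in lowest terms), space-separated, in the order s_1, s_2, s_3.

Propagating the distribution step by step (d_{t+1} = d_t * P):
d_0 = (s_1=1/2, s_2=0, s_3=1/2)
  d_1[s_1] = 1/2*2/3 + 0*1/3 + 1/2*1/3 = 1/2
  d_1[s_2] = 1/2*1/6 + 0*1/2 + 1/2*1/6 = 1/6
  d_1[s_3] = 1/2*1/6 + 0*1/6 + 1/2*1/2 = 1/3
d_1 = (s_1=1/2, s_2=1/6, s_3=1/3)
  d_2[s_1] = 1/2*2/3 + 1/6*1/3 + 1/3*1/3 = 1/2
  d_2[s_2] = 1/2*1/6 + 1/6*1/2 + 1/3*1/6 = 2/9
  d_2[s_3] = 1/2*1/6 + 1/6*1/6 + 1/3*1/2 = 5/18
d_2 = (s_1=1/2, s_2=2/9, s_3=5/18)
  d_3[s_1] = 1/2*2/3 + 2/9*1/3 + 5/18*1/3 = 1/2
  d_3[s_2] = 1/2*1/6 + 2/9*1/2 + 5/18*1/6 = 13/54
  d_3[s_3] = 1/2*1/6 + 2/9*1/6 + 5/18*1/2 = 7/27
d_3 = (s_1=1/2, s_2=13/54, s_3=7/27)

Answer: 1/2 13/54 7/27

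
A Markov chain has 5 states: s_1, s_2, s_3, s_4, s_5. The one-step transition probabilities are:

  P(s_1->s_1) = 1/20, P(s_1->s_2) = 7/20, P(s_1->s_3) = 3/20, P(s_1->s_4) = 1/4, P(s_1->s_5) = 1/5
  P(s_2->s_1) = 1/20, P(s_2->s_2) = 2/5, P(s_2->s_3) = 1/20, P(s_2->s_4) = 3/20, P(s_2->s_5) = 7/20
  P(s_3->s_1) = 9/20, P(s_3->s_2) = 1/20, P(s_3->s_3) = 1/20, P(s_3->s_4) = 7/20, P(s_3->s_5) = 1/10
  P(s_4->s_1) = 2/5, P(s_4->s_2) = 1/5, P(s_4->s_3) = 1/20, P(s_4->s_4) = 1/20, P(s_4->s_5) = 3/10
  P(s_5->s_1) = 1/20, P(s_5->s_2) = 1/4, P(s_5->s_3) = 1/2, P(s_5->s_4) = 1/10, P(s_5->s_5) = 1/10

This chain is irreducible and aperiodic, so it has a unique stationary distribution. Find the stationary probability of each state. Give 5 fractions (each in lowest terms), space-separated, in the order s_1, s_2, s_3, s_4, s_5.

Answer: 20117/113734 15109/56867 18889/113734 9821/56867 12434/56867

Derivation:
The stationary distribution satisfies pi = pi * P, i.e.:
  pi_s_1 = 1/20*pi_s_1 + 1/20*pi_s_2 + 9/20*pi_s_3 + 2/5*pi_s_4 + 1/20*pi_s_5
  pi_s_2 = 7/20*pi_s_1 + 2/5*pi_s_2 + 1/20*pi_s_3 + 1/5*pi_s_4 + 1/4*pi_s_5
  pi_s_3 = 3/20*pi_s_1 + 1/20*pi_s_2 + 1/20*pi_s_3 + 1/20*pi_s_4 + 1/2*pi_s_5
  pi_s_4 = 1/4*pi_s_1 + 3/20*pi_s_2 + 7/20*pi_s_3 + 1/20*pi_s_4 + 1/10*pi_s_5
  pi_s_5 = 1/5*pi_s_1 + 7/20*pi_s_2 + 1/10*pi_s_3 + 3/10*pi_s_4 + 1/10*pi_s_5
with normalization: pi_s_1 + pi_s_2 + pi_s_3 + pi_s_4 + pi_s_5 = 1.

Using the first 4 balance equations plus normalization, the linear system A*pi = b is:
  [-19/20, 1/20, 9/20, 2/5, 1/20] . pi = 0
  [7/20, -3/5, 1/20, 1/5, 1/4] . pi = 0
  [3/20, 1/20, -19/20, 1/20, 1/2] . pi = 0
  [1/4, 3/20, 7/20, -19/20, 1/10] . pi = 0
  [1, 1, 1, 1, 1] . pi = 1

Solving yields:
  pi_s_1 = 20117/113734
  pi_s_2 = 15109/56867
  pi_s_3 = 18889/113734
  pi_s_4 = 9821/56867
  pi_s_5 = 12434/56867

Verification (pi * P):
  20117/113734*1/20 + 15109/56867*1/20 + 18889/113734*9/20 + 9821/56867*2/5 + 12434/56867*1/20 = 20117/113734 = pi_s_1  (ok)
  20117/113734*7/20 + 15109/56867*2/5 + 18889/113734*1/20 + 9821/56867*1/5 + 12434/56867*1/4 = 15109/56867 = pi_s_2  (ok)
  20117/113734*3/20 + 15109/56867*1/20 + 18889/113734*1/20 + 9821/56867*1/20 + 12434/56867*1/2 = 18889/113734 = pi_s_3  (ok)
  20117/113734*1/4 + 15109/56867*3/20 + 18889/113734*7/20 + 9821/56867*1/20 + 12434/56867*1/10 = 9821/56867 = pi_s_4  (ok)
  20117/113734*1/5 + 15109/56867*7/20 + 18889/113734*1/10 + 9821/56867*3/10 + 12434/56867*1/10 = 12434/56867 = pi_s_5  (ok)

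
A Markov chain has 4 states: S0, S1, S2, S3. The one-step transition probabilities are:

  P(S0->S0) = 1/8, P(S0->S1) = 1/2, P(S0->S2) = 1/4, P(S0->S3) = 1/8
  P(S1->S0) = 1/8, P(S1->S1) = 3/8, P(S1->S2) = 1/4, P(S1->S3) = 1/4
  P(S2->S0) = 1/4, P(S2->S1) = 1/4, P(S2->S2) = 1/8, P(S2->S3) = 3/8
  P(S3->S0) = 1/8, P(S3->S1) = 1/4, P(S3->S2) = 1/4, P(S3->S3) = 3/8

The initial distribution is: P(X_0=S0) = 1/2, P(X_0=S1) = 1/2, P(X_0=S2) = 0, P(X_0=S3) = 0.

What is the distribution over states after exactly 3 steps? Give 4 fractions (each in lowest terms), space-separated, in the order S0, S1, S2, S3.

Propagating the distribution step by step (d_{t+1} = d_t * P):
d_0 = (S0=1/2, S1=1/2, S2=0, S3=0)
  d_1[S0] = 1/2*1/8 + 1/2*1/8 + 0*1/4 + 0*1/8 = 1/8
  d_1[S1] = 1/2*1/2 + 1/2*3/8 + 0*1/4 + 0*1/4 = 7/16
  d_1[S2] = 1/2*1/4 + 1/2*1/4 + 0*1/8 + 0*1/4 = 1/4
  d_1[S3] = 1/2*1/8 + 1/2*1/4 + 0*3/8 + 0*3/8 = 3/16
d_1 = (S0=1/8, S1=7/16, S2=1/4, S3=3/16)
  d_2[S0] = 1/8*1/8 + 7/16*1/8 + 1/4*1/4 + 3/16*1/8 = 5/32
  d_2[S1] = 1/8*1/2 + 7/16*3/8 + 1/4*1/4 + 3/16*1/4 = 43/128
  d_2[S2] = 1/8*1/4 + 7/16*1/4 + 1/4*1/8 + 3/16*1/4 = 7/32
  d_2[S3] = 1/8*1/8 + 7/16*1/4 + 1/4*3/8 + 3/16*3/8 = 37/128
d_2 = (S0=5/32, S1=43/128, S2=7/32, S3=37/128)
  d_3[S0] = 5/32*1/8 + 43/128*1/8 + 7/32*1/4 + 37/128*1/8 = 39/256
  d_3[S1] = 5/32*1/2 + 43/128*3/8 + 7/32*1/4 + 37/128*1/4 = 339/1024
  d_3[S2] = 5/32*1/4 + 43/128*1/4 + 7/32*1/8 + 37/128*1/4 = 57/256
  d_3[S3] = 5/32*1/8 + 43/128*1/4 + 7/32*3/8 + 37/128*3/8 = 301/1024
d_3 = (S0=39/256, S1=339/1024, S2=57/256, S3=301/1024)

Answer: 39/256 339/1024 57/256 301/1024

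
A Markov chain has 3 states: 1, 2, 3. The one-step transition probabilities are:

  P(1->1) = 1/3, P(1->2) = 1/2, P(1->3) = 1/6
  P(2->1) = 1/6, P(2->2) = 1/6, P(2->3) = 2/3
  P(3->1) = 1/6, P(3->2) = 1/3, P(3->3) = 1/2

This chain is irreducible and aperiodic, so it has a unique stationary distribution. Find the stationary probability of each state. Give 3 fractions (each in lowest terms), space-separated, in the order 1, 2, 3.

The stationary distribution satisfies pi = pi * P, i.e.:
  pi_1 = 1/3*pi_1 + 1/6*pi_2 + 1/6*pi_3
  pi_2 = 1/2*pi_1 + 1/6*pi_2 + 1/3*pi_3
  pi_3 = 1/6*pi_1 + 2/3*pi_2 + 1/2*pi_3
with normalization: pi_1 + pi_2 + pi_3 = 1.

Using the first 2 balance equations plus normalization, the linear system A*pi = b is:
  [-2/3, 1/6, 1/6] . pi = 0
  [1/2, -5/6, 1/3] . pi = 0
  [1, 1, 1] . pi = 1

Solving yields:
  pi_1 = 1/5
  pi_2 = 11/35
  pi_3 = 17/35

Verification (pi * P):
  1/5*1/3 + 11/35*1/6 + 17/35*1/6 = 1/5 = pi_1  (ok)
  1/5*1/2 + 11/35*1/6 + 17/35*1/3 = 11/35 = pi_2  (ok)
  1/5*1/6 + 11/35*2/3 + 17/35*1/2 = 17/35 = pi_3  (ok)

Answer: 1/5 11/35 17/35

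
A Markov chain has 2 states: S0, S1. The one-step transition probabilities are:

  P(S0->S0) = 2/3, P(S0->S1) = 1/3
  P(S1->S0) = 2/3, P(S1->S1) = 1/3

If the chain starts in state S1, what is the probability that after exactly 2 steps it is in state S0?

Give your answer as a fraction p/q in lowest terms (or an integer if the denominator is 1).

Answer: 2/3

Derivation:
Computing P^2 by repeated multiplication:
P^1 =
  S0: [2/3, 1/3]
  S1: [2/3, 1/3]
P^2 =
  S0: [2/3, 1/3]
  S1: [2/3, 1/3]

(P^2)[S1 -> S0] = 2/3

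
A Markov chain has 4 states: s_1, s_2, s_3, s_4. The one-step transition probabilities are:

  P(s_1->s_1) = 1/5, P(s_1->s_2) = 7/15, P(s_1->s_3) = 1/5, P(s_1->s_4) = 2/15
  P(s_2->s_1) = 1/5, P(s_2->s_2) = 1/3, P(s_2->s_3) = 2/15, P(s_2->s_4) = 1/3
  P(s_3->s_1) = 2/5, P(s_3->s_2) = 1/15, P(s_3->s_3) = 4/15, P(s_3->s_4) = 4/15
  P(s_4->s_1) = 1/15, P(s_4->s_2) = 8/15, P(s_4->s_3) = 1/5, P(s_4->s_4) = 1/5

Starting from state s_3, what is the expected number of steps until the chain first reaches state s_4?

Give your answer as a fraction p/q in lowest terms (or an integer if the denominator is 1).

Let h_i = expected steps to first reach s_4 from state i.
Boundary: h_s_4 = 0.
First-step equations for the other states:
  h_s_1 = 1 + 1/5*h_s_1 + 7/15*h_s_2 + 1/5*h_s_3 + 2/15*h_s_4
  h_s_2 = 1 + 1/5*h_s_1 + 1/3*h_s_2 + 2/15*h_s_3 + 1/3*h_s_4
  h_s_3 = 1 + 2/5*h_s_1 + 1/15*h_s_2 + 4/15*h_s_3 + 4/15*h_s_4

Substituting h_s_4 = 0 and rearranging gives the linear system (I - Q) h = 1:
  [4/5, -7/15, -1/5] . (h_s_1, h_s_2, h_s_3) = 1
  [-1/5, 2/3, -2/15] . (h_s_1, h_s_2, h_s_3) = 1
  [-2/5, -1/15, 11/15] . (h_s_1, h_s_2, h_s_3) = 1

Solving yields:
  h_s_1 = 145/33
  h_s_2 = 40/11
  h_s_3 = 45/11

Starting state is s_3, so the expected hitting time is h_s_3 = 45/11.

Answer: 45/11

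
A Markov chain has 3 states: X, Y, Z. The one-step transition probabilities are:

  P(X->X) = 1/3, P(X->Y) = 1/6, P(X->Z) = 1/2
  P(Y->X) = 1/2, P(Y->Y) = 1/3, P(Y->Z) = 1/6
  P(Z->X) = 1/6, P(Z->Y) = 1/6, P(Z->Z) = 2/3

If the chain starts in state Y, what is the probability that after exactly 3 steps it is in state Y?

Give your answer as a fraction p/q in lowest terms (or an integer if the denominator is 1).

Answer: 11/54

Derivation:
Computing P^3 by repeated multiplication:
P^1 =
  X: [1/3, 1/6, 1/2]
  Y: [1/2, 1/3, 1/6]
  Z: [1/6, 1/6, 2/3]
P^2 =
  X: [5/18, 7/36, 19/36]
  Y: [13/36, 2/9, 5/12]
  Z: [1/4, 7/36, 5/9]
P^3 =
  X: [5/18, 43/216, 113/216]
  Y: [65/216, 11/54, 107/216]
  Z: [59/216, 43/216, 19/36]

(P^3)[Y -> Y] = 11/54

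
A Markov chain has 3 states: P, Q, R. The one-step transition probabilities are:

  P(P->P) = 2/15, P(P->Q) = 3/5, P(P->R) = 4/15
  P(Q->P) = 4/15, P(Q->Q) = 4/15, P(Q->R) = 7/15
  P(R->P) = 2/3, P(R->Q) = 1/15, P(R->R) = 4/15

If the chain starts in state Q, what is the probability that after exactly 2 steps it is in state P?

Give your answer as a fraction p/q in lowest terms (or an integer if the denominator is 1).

Answer: 94/225

Derivation:
Computing P^2 by repeated multiplication:
P^1 =
  P: [2/15, 3/5, 4/15]
  Q: [4/15, 4/15, 7/15]
  R: [2/3, 1/15, 4/15]
P^2 =
  P: [16/45, 58/225, 29/75]
  Q: [94/225, 59/225, 8/25]
  R: [64/225, 98/225, 7/25]

(P^2)[Q -> P] = 94/225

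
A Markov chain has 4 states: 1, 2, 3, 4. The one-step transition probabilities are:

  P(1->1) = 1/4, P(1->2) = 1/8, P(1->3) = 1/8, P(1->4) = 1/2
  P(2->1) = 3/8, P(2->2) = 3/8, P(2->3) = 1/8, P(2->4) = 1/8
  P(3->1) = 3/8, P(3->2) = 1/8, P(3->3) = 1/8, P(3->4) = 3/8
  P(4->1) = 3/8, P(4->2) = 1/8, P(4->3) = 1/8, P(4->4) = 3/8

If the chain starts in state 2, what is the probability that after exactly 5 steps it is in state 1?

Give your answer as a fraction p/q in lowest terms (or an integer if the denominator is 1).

Answer: 10923/32768

Derivation:
Computing P^5 by repeated multiplication:
P^1 =
  1: [1/4, 1/8, 1/8, 1/2]
  2: [3/8, 3/8, 1/8, 1/8]
  3: [3/8, 1/8, 1/8, 3/8]
  4: [3/8, 1/8, 1/8, 3/8]
P^2 =
  1: [11/32, 5/32, 1/8, 3/8]
  2: [21/64, 7/32, 1/8, 21/64]
  3: [21/64, 5/32, 1/8, 25/64]
  4: [21/64, 5/32, 1/8, 25/64]
P^3 =
  1: [85/256, 21/128, 1/8, 97/256]
  2: [171/512, 23/128, 1/8, 185/512]
  3: [171/512, 21/128, 1/8, 193/512]
  4: [171/512, 21/128, 1/8, 193/512]
P^4 =
  1: [683/2048, 85/512, 1/8, 769/2048]
  2: [1365/4096, 87/512, 1/8, 1523/4096]
  3: [1365/4096, 85/512, 1/8, 1539/4096]
  4: [1365/4096, 85/512, 1/8, 1539/4096]
P^5 =
  1: [5461/16384, 341/2048, 1/8, 6147/16384]
  2: [10923/32768, 343/2048, 1/8, 12261/32768]
  3: [10923/32768, 341/2048, 1/8, 12293/32768]
  4: [10923/32768, 341/2048, 1/8, 12293/32768]

(P^5)[2 -> 1] = 10923/32768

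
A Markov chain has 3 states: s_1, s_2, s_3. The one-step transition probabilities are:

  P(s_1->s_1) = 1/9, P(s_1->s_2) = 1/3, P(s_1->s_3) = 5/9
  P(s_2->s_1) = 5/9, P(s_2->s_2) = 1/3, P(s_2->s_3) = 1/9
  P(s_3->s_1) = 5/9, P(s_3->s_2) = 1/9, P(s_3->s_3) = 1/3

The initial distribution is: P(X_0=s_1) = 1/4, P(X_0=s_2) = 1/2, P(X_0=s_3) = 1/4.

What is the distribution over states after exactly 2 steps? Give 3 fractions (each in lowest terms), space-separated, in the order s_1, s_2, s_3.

Answer: 29/81 22/81 10/27

Derivation:
Propagating the distribution step by step (d_{t+1} = d_t * P):
d_0 = (s_1=1/4, s_2=1/2, s_3=1/4)
  d_1[s_1] = 1/4*1/9 + 1/2*5/9 + 1/4*5/9 = 4/9
  d_1[s_2] = 1/4*1/3 + 1/2*1/3 + 1/4*1/9 = 5/18
  d_1[s_3] = 1/4*5/9 + 1/2*1/9 + 1/4*1/3 = 5/18
d_1 = (s_1=4/9, s_2=5/18, s_3=5/18)
  d_2[s_1] = 4/9*1/9 + 5/18*5/9 + 5/18*5/9 = 29/81
  d_2[s_2] = 4/9*1/3 + 5/18*1/3 + 5/18*1/9 = 22/81
  d_2[s_3] = 4/9*5/9 + 5/18*1/9 + 5/18*1/3 = 10/27
d_2 = (s_1=29/81, s_2=22/81, s_3=10/27)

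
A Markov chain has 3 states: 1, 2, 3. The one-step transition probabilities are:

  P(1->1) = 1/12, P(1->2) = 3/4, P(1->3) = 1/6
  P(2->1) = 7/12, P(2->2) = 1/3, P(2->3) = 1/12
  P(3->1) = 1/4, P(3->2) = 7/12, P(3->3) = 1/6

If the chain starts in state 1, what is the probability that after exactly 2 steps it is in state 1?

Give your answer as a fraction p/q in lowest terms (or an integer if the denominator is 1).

Answer: 35/72

Derivation:
Computing P^2 by repeated multiplication:
P^1 =
  1: [1/12, 3/4, 1/6]
  2: [7/12, 1/3, 1/12]
  3: [1/4, 7/12, 1/6]
P^2 =
  1: [35/72, 59/144, 5/48]
  2: [19/72, 43/72, 5/36]
  3: [29/72, 23/48, 17/144]

(P^2)[1 -> 1] = 35/72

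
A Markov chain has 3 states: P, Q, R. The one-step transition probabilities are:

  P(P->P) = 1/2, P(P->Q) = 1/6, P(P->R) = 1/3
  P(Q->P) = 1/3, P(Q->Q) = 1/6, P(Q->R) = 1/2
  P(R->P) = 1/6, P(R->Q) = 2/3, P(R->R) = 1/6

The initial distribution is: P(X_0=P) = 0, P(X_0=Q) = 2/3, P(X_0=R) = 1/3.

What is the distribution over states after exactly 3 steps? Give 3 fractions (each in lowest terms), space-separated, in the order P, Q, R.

Answer: 215/648 71/216 55/162

Derivation:
Propagating the distribution step by step (d_{t+1} = d_t * P):
d_0 = (P=0, Q=2/3, R=1/3)
  d_1[P] = 0*1/2 + 2/3*1/3 + 1/3*1/6 = 5/18
  d_1[Q] = 0*1/6 + 2/3*1/6 + 1/3*2/3 = 1/3
  d_1[R] = 0*1/3 + 2/3*1/2 + 1/3*1/6 = 7/18
d_1 = (P=5/18, Q=1/3, R=7/18)
  d_2[P] = 5/18*1/2 + 1/3*1/3 + 7/18*1/6 = 17/54
  d_2[Q] = 5/18*1/6 + 1/3*1/6 + 7/18*2/3 = 13/36
  d_2[R] = 5/18*1/3 + 1/3*1/2 + 7/18*1/6 = 35/108
d_2 = (P=17/54, Q=13/36, R=35/108)
  d_3[P] = 17/54*1/2 + 13/36*1/3 + 35/108*1/6 = 215/648
  d_3[Q] = 17/54*1/6 + 13/36*1/6 + 35/108*2/3 = 71/216
  d_3[R] = 17/54*1/3 + 13/36*1/2 + 35/108*1/6 = 55/162
d_3 = (P=215/648, Q=71/216, R=55/162)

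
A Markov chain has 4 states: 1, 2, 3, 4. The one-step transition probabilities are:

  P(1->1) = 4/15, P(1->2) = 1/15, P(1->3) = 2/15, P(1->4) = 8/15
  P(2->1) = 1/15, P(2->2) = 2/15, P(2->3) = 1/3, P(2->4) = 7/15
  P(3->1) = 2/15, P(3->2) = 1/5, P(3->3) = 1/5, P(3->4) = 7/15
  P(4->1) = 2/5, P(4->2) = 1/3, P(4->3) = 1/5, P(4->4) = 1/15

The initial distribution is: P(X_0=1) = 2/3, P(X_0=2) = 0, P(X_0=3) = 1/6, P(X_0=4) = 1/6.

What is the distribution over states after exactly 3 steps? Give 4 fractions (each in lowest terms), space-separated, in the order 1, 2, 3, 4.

Answer: 803/3375 1918/10125 709/3375 3671/10125

Derivation:
Propagating the distribution step by step (d_{t+1} = d_t * P):
d_0 = (1=2/3, 2=0, 3=1/6, 4=1/6)
  d_1[1] = 2/3*4/15 + 0*1/15 + 1/6*2/15 + 1/6*2/5 = 4/15
  d_1[2] = 2/3*1/15 + 0*2/15 + 1/6*1/5 + 1/6*1/3 = 2/15
  d_1[3] = 2/3*2/15 + 0*1/3 + 1/6*1/5 + 1/6*1/5 = 7/45
  d_1[4] = 2/3*8/15 + 0*7/15 + 1/6*7/15 + 1/6*1/15 = 4/9
d_1 = (1=4/15, 2=2/15, 3=7/45, 4=4/9)
  d_2[1] = 4/15*4/15 + 2/15*1/15 + 7/45*2/15 + 4/9*2/5 = 188/675
  d_2[2] = 4/15*1/15 + 2/15*2/15 + 7/45*1/5 + 4/9*1/3 = 29/135
  d_2[3] = 4/15*2/15 + 2/15*1/3 + 7/45*1/5 + 4/9*1/5 = 1/5
  d_2[4] = 4/15*8/15 + 2/15*7/15 + 7/45*7/15 + 4/9*1/15 = 23/75
d_2 = (1=188/675, 2=29/135, 3=1/5, 4=23/75)
  d_3[1] = 188/675*4/15 + 29/135*1/15 + 1/5*2/15 + 23/75*2/5 = 803/3375
  d_3[2] = 188/675*1/15 + 29/135*2/15 + 1/5*1/5 + 23/75*1/3 = 1918/10125
  d_3[3] = 188/675*2/15 + 29/135*1/3 + 1/5*1/5 + 23/75*1/5 = 709/3375
  d_3[4] = 188/675*8/15 + 29/135*7/15 + 1/5*7/15 + 23/75*1/15 = 3671/10125
d_3 = (1=803/3375, 2=1918/10125, 3=709/3375, 4=3671/10125)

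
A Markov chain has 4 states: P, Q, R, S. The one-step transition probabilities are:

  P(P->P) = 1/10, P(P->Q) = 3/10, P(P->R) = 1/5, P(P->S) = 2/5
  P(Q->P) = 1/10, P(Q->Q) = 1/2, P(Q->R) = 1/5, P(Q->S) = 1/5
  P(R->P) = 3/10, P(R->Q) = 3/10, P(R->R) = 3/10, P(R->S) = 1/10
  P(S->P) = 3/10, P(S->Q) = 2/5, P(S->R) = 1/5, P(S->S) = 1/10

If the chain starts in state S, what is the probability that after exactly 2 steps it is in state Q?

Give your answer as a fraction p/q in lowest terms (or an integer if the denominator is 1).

Answer: 39/100

Derivation:
Computing P^2 by repeated multiplication:
P^1 =
  P: [1/10, 3/10, 1/5, 2/5]
  Q: [1/10, 1/2, 1/5, 1/5]
  R: [3/10, 3/10, 3/10, 1/10]
  S: [3/10, 2/5, 1/5, 1/10]
P^2 =
  P: [11/50, 2/5, 11/50, 4/25]
  Q: [9/50, 21/50, 11/50, 9/50]
  R: [9/50, 37/100, 23/100, 11/50]
  S: [4/25, 39/100, 11/50, 23/100]

(P^2)[S -> Q] = 39/100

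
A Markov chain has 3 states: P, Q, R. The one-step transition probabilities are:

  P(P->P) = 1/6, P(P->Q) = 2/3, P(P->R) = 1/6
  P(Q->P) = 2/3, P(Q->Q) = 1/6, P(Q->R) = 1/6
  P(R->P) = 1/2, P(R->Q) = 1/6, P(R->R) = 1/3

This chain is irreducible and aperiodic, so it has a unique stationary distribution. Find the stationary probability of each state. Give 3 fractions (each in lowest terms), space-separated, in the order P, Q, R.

The stationary distribution satisfies pi = pi * P, i.e.:
  pi_P = 1/6*pi_P + 2/3*pi_Q + 1/2*pi_R
  pi_Q = 2/3*pi_P + 1/6*pi_Q + 1/6*pi_R
  pi_R = 1/6*pi_P + 1/6*pi_Q + 1/3*pi_R
with normalization: pi_P + pi_Q + pi_R = 1.

Using the first 2 balance equations plus normalization, the linear system A*pi = b is:
  [-5/6, 2/3, 1/2] . pi = 0
  [2/3, -5/6, 1/6] . pi = 0
  [1, 1, 1] . pi = 1

Solving yields:
  pi_P = 19/45
  pi_Q = 17/45
  pi_R = 1/5

Verification (pi * P):
  19/45*1/6 + 17/45*2/3 + 1/5*1/2 = 19/45 = pi_P  (ok)
  19/45*2/3 + 17/45*1/6 + 1/5*1/6 = 17/45 = pi_Q  (ok)
  19/45*1/6 + 17/45*1/6 + 1/5*1/3 = 1/5 = pi_R  (ok)

Answer: 19/45 17/45 1/5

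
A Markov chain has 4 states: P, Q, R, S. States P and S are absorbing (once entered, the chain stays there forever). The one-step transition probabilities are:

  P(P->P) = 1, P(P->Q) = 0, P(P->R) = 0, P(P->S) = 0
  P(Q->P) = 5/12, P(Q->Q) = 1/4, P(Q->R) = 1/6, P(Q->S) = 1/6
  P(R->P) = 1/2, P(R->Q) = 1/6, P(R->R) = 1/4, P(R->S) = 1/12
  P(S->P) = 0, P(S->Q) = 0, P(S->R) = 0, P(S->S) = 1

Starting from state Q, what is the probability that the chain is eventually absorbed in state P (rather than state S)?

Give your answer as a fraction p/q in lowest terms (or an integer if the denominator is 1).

Let a_i = P(absorbed in P | start in state i).
Boundary conditions: a_P = 1, a_S = 0.
For each transient state i, a_i = sum_j P(i->j) * a_j:
  a_Q = 5/12*a_P + 1/4*a_Q + 1/6*a_R + 1/6*a_S
  a_R = 1/2*a_P + 1/6*a_Q + 1/4*a_R + 1/12*a_S

Substituting a_P = 1 and a_S = 0, rearrange to (I - Q) a = r where r[i] = P(i -> P):
  [3/4, -1/6] . (a_Q, a_R) = 5/12
  [-1/6, 3/4] . (a_Q, a_R) = 1/2

Solving yields:
  a_Q = 57/77
  a_R = 64/77

Starting state is Q, so the absorption probability is a_Q = 57/77.

Answer: 57/77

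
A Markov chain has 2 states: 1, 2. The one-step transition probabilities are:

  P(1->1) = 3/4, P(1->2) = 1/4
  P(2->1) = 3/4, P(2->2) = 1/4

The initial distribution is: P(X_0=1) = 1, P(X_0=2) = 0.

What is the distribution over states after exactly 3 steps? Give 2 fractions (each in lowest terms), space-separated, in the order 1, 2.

Answer: 3/4 1/4

Derivation:
Propagating the distribution step by step (d_{t+1} = d_t * P):
d_0 = (1=1, 2=0)
  d_1[1] = 1*3/4 + 0*3/4 = 3/4
  d_1[2] = 1*1/4 + 0*1/4 = 1/4
d_1 = (1=3/4, 2=1/4)
  d_2[1] = 3/4*3/4 + 1/4*3/4 = 3/4
  d_2[2] = 3/4*1/4 + 1/4*1/4 = 1/4
d_2 = (1=3/4, 2=1/4)
  d_3[1] = 3/4*3/4 + 1/4*3/4 = 3/4
  d_3[2] = 3/4*1/4 + 1/4*1/4 = 1/4
d_3 = (1=3/4, 2=1/4)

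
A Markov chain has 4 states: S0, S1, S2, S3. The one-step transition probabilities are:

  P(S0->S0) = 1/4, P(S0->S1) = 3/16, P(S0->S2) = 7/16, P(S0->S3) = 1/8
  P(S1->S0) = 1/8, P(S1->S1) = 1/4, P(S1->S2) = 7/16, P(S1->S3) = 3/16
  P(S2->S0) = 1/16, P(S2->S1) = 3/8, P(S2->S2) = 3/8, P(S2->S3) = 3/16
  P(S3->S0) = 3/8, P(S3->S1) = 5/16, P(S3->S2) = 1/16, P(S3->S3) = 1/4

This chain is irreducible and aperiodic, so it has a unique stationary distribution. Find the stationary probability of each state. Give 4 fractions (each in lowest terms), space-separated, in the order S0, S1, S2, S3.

Answer: 627/3644 268/911 629/1822 687/3644

Derivation:
The stationary distribution satisfies pi = pi * P, i.e.:
  pi_S0 = 1/4*pi_S0 + 1/8*pi_S1 + 1/16*pi_S2 + 3/8*pi_S3
  pi_S1 = 3/16*pi_S0 + 1/4*pi_S1 + 3/8*pi_S2 + 5/16*pi_S3
  pi_S2 = 7/16*pi_S0 + 7/16*pi_S1 + 3/8*pi_S2 + 1/16*pi_S3
  pi_S3 = 1/8*pi_S0 + 3/16*pi_S1 + 3/16*pi_S2 + 1/4*pi_S3
with normalization: pi_S0 + pi_S1 + pi_S2 + pi_S3 = 1.

Using the first 3 balance equations plus normalization, the linear system A*pi = b is:
  [-3/4, 1/8, 1/16, 3/8] . pi = 0
  [3/16, -3/4, 3/8, 5/16] . pi = 0
  [7/16, 7/16, -5/8, 1/16] . pi = 0
  [1, 1, 1, 1] . pi = 1

Solving yields:
  pi_S0 = 627/3644
  pi_S1 = 268/911
  pi_S2 = 629/1822
  pi_S3 = 687/3644

Verification (pi * P):
  627/3644*1/4 + 268/911*1/8 + 629/1822*1/16 + 687/3644*3/8 = 627/3644 = pi_S0  (ok)
  627/3644*3/16 + 268/911*1/4 + 629/1822*3/8 + 687/3644*5/16 = 268/911 = pi_S1  (ok)
  627/3644*7/16 + 268/911*7/16 + 629/1822*3/8 + 687/3644*1/16 = 629/1822 = pi_S2  (ok)
  627/3644*1/8 + 268/911*3/16 + 629/1822*3/16 + 687/3644*1/4 = 687/3644 = pi_S3  (ok)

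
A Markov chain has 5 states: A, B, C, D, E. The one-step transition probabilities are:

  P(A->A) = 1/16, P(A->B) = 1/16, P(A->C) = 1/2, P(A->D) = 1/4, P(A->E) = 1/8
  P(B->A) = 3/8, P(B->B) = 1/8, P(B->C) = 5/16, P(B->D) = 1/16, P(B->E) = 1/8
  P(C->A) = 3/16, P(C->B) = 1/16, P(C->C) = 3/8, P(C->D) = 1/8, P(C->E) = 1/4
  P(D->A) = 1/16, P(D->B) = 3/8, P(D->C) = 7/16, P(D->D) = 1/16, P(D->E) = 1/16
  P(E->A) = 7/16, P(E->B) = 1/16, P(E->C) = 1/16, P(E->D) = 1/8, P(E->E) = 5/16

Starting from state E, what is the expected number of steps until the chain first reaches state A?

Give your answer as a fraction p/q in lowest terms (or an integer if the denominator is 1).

Let h_i = expected steps to first reach A from state i.
Boundary: h_A = 0.
First-step equations for the other states:
  h_B = 1 + 3/8*h_A + 1/8*h_B + 5/16*h_C + 1/16*h_D + 1/8*h_E
  h_C = 1 + 3/16*h_A + 1/16*h_B + 3/8*h_C + 1/8*h_D + 1/4*h_E
  h_D = 1 + 1/16*h_A + 3/8*h_B + 7/16*h_C + 1/16*h_D + 1/16*h_E
  h_E = 1 + 7/16*h_A + 1/16*h_B + 1/16*h_C + 1/8*h_D + 5/16*h_E

Substituting h_A = 0 and rearranging gives the linear system (I - Q) h = 1:
  [7/8, -5/16, -1/16, -1/8] . (h_B, h_C, h_D, h_E) = 1
  [-1/16, 5/8, -1/8, -1/4] . (h_B, h_C, h_D, h_E) = 1
  [-3/8, -7/16, 15/16, -1/16] . (h_B, h_C, h_D, h_E) = 1
  [-1/16, -1/16, -1/8, 11/16] . (h_B, h_C, h_D, h_E) = 1

Solving yields:
  h_B = 51664/15641
  h_C = 62400/15641
  h_D = 69520/15641
  h_E = 45760/15641

Starting state is E, so the expected hitting time is h_E = 45760/15641.

Answer: 45760/15641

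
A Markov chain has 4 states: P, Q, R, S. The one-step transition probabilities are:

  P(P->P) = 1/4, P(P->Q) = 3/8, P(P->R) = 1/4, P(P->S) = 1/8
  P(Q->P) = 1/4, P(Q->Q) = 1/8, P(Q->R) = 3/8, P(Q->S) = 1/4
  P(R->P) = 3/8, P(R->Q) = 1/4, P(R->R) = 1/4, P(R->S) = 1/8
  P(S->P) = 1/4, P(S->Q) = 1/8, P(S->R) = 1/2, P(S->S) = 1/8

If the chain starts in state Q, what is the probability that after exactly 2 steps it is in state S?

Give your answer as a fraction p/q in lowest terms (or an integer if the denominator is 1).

Computing P^2 by repeated multiplication:
P^1 =
  P: [1/4, 3/8, 1/4, 1/8]
  Q: [1/4, 1/8, 3/8, 1/4]
  R: [3/8, 1/4, 1/4, 1/8]
  S: [1/4, 1/8, 1/2, 1/8]
P^2 =
  P: [9/32, 7/32, 21/64, 11/64]
  Q: [19/64, 15/64, 21/64, 9/64]
  R: [9/32, 1/4, 5/16, 5/32]
  S: [5/16, 1/4, 19/64, 9/64]

(P^2)[Q -> S] = 9/64

Answer: 9/64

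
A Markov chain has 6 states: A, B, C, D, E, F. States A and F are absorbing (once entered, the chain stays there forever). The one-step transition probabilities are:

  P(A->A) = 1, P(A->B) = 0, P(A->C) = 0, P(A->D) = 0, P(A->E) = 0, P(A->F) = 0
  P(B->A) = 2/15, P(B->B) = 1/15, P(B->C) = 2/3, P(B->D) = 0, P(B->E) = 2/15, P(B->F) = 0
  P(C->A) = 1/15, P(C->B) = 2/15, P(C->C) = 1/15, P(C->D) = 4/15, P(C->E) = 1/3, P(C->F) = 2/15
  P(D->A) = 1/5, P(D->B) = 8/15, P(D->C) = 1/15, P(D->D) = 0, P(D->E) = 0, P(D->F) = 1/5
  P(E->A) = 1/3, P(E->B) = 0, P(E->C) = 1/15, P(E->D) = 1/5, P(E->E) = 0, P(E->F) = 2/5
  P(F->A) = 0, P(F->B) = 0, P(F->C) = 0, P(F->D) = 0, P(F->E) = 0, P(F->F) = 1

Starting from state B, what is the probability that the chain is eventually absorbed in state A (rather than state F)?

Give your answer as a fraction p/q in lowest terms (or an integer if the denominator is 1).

Answer: 8311/15346

Derivation:
Let a_i = P(absorbed in A | start in state i).
Boundary conditions: a_A = 1, a_F = 0.
For each transient state i, a_i = sum_j P(i->j) * a_j:
  a_B = 2/15*a_A + 1/15*a_B + 2/3*a_C + 0*a_D + 2/15*a_E + 0*a_F
  a_C = 1/15*a_A + 2/15*a_B + 1/15*a_C + 4/15*a_D + 1/3*a_E + 2/15*a_F
  a_D = 1/5*a_A + 8/15*a_B + 1/15*a_C + 0*a_D + 0*a_E + 1/5*a_F
  a_E = 1/3*a_A + 0*a_B + 1/15*a_C + 1/5*a_D + 0*a_E + 2/5*a_F

Substituting a_A = 1 and a_F = 0, rearrange to (I - Q) a = r where r[i] = P(i -> A):
  [14/15, -2/3, 0, -2/15] . (a_B, a_C, a_D, a_E) = 2/15
  [-2/15, 14/15, -4/15, -1/3] . (a_B, a_C, a_D, a_E) = 1/15
  [-8/15, -1/15, 1, 0] . (a_B, a_C, a_D, a_E) = 1/5
  [0, -1/15, -1/5, 1] . (a_B, a_C, a_D, a_E) = 1/3

Solving yields:
  a_B = 8311/15346
  a_C = 7129/15346
  a_D = 7977/15346
  a_E = 3593/7673

Starting state is B, so the absorption probability is a_B = 8311/15346.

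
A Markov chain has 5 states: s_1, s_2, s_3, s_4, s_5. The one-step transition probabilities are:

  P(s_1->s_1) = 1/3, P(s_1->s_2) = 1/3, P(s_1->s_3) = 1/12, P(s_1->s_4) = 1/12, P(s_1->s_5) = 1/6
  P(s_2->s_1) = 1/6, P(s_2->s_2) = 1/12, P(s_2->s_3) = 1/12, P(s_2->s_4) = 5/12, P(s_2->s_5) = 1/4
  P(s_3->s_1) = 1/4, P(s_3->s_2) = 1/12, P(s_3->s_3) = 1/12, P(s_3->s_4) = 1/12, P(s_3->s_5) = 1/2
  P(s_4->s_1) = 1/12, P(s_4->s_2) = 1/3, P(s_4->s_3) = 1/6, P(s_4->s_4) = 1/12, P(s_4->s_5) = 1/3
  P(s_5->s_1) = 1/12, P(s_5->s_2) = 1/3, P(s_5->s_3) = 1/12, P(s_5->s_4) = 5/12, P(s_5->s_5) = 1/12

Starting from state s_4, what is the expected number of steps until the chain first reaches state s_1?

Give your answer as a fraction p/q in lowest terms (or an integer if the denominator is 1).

Let h_i = expected steps to first reach s_1 from state i.
Boundary: h_s_1 = 0.
First-step equations for the other states:
  h_s_2 = 1 + 1/6*h_s_1 + 1/12*h_s_2 + 1/12*h_s_3 + 5/12*h_s_4 + 1/4*h_s_5
  h_s_3 = 1 + 1/4*h_s_1 + 1/12*h_s_2 + 1/12*h_s_3 + 1/12*h_s_4 + 1/2*h_s_5
  h_s_4 = 1 + 1/12*h_s_1 + 1/3*h_s_2 + 1/6*h_s_3 + 1/12*h_s_4 + 1/3*h_s_5
  h_s_5 = 1 + 1/12*h_s_1 + 1/3*h_s_2 + 1/12*h_s_3 + 5/12*h_s_4 + 1/12*h_s_5

Substituting h_s_1 = 0 and rearranging gives the linear system (I - Q) h = 1:
  [11/12, -1/12, -5/12, -1/4] . (h_s_2, h_s_3, h_s_4, h_s_5) = 1
  [-1/12, 11/12, -1/12, -1/2] . (h_s_2, h_s_3, h_s_4, h_s_5) = 1
  [-1/3, -1/6, 11/12, -1/3] . (h_s_2, h_s_3, h_s_4, h_s_5) = 1
  [-1/3, -1/12, -5/12, 11/12] . (h_s_2, h_s_3, h_s_4, h_s_5) = 1

Solving yields:
  h_s_2 = 4704/613
  h_s_3 = 30096/4291
  h_s_4 = 34956/4291
  h_s_5 = 5040/613

Starting state is s_4, so the expected hitting time is h_s_4 = 34956/4291.

Answer: 34956/4291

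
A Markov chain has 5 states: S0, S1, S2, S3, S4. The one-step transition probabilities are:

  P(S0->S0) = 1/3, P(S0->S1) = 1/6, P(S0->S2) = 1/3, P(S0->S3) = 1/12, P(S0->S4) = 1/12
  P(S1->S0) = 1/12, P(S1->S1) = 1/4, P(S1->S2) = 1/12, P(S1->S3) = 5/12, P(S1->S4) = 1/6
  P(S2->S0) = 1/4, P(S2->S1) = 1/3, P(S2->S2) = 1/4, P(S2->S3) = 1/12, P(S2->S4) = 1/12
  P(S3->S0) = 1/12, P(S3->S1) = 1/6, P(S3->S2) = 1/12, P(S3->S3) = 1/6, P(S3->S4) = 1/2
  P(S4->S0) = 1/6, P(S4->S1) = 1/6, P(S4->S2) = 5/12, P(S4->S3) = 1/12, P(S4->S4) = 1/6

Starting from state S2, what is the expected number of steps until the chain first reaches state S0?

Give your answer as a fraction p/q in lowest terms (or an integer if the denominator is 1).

Answer: 6892/1115

Derivation:
Let h_i = expected steps to first reach S0 from state i.
Boundary: h_S0 = 0.
First-step equations for the other states:
  h_S1 = 1 + 1/12*h_S0 + 1/4*h_S1 + 1/12*h_S2 + 5/12*h_S3 + 1/6*h_S4
  h_S2 = 1 + 1/4*h_S0 + 1/3*h_S1 + 1/4*h_S2 + 1/12*h_S3 + 1/12*h_S4
  h_S3 = 1 + 1/12*h_S0 + 1/6*h_S1 + 1/12*h_S2 + 1/6*h_S3 + 1/2*h_S4
  h_S4 = 1 + 1/6*h_S0 + 1/6*h_S1 + 5/12*h_S2 + 1/12*h_S3 + 1/6*h_S4

Substituting h_S0 = 0 and rearranging gives the linear system (I - Q) h = 1:
  [3/4, -1/12, -5/12, -1/6] . (h_S1, h_S2, h_S3, h_S4) = 1
  [-1/3, 3/4, -1/12, -1/12] . (h_S1, h_S2, h_S3, h_S4) = 1
  [-1/6, -1/12, 5/6, -1/2] . (h_S1, h_S2, h_S3, h_S4) = 1
  [-1/6, -5/12, -1/12, 5/6] . (h_S1, h_S2, h_S3, h_S4) = 1

Solving yields:
  h_S1 = 8336/1115
  h_S2 = 6892/1115
  h_S3 = 8048/1115
  h_S4 = 7256/1115

Starting state is S2, so the expected hitting time is h_S2 = 6892/1115.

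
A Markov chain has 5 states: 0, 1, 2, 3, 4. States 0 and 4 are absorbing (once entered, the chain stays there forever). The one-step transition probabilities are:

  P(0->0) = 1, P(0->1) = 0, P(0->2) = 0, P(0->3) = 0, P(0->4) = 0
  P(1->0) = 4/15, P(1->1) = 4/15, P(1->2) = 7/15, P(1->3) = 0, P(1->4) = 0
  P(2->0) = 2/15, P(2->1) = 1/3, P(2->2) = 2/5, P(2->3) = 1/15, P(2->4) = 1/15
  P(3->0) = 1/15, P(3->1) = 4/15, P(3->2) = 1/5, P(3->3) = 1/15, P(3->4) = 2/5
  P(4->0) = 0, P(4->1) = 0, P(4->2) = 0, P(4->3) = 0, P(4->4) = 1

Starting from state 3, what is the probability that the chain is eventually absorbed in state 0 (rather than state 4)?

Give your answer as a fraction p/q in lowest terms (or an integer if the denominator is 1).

Answer: 78/167

Derivation:
Let a_i = P(absorbed in 0 | start in state i).
Boundary conditions: a_0 = 1, a_4 = 0.
For each transient state i, a_i = sum_j P(i->j) * a_j:
  a_1 = 4/15*a_0 + 4/15*a_1 + 7/15*a_2 + 0*a_3 + 0*a_4
  a_2 = 2/15*a_0 + 1/3*a_1 + 2/5*a_2 + 1/15*a_3 + 1/15*a_4
  a_3 = 1/15*a_0 + 4/15*a_1 + 1/5*a_2 + 1/15*a_3 + 2/5*a_4

Substituting a_0 = 1 and a_4 = 0, rearrange to (I - Q) a = r where r[i] = P(i -> 0):
  [11/15, -7/15, 0] . (a_1, a_2, a_3) = 4/15
  [-1/3, 3/5, -1/15] . (a_1, a_2, a_3) = 2/15
  [-4/15, -1/5, 14/15] . (a_1, a_2, a_3) = 1/15

Solving yields:
  a_1 = 139/167
  a_2 = 123/167
  a_3 = 78/167

Starting state is 3, so the absorption probability is a_3 = 78/167.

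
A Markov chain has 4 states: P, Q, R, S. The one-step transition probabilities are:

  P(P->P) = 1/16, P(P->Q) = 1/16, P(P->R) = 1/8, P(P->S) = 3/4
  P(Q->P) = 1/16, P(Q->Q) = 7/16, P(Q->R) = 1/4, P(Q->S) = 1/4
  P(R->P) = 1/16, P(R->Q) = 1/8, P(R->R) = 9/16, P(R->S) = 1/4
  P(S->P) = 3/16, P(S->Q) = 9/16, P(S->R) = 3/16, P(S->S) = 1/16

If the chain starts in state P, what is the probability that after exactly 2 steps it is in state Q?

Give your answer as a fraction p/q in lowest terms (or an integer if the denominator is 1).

Answer: 15/32

Derivation:
Computing P^2 by repeated multiplication:
P^1 =
  P: [1/16, 1/16, 1/8, 3/4]
  Q: [1/16, 7/16, 1/4, 1/4]
  R: [1/16, 1/8, 9/16, 1/4]
  S: [3/16, 9/16, 3/16, 1/16]
P^2 =
  P: [5/32, 15/32, 15/64, 9/64]
  Q: [3/32, 47/128, 39/128, 15/64]
  R: [3/32, 69/256, 103/256, 15/64]
  S: [9/128, 81/256, 9/32, 85/256]

(P^2)[P -> Q] = 15/32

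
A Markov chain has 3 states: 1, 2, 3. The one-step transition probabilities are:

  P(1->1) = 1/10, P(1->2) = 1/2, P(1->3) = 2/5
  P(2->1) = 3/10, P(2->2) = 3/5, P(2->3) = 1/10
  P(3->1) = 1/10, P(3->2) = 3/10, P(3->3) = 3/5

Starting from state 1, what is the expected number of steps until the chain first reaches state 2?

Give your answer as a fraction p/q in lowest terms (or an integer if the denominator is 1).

Let h_i = expected steps to first reach 2 from state i.
Boundary: h_2 = 0.
First-step equations for the other states:
  h_1 = 1 + 1/10*h_1 + 1/2*h_2 + 2/5*h_3
  h_3 = 1 + 1/10*h_1 + 3/10*h_2 + 3/5*h_3

Substituting h_2 = 0 and rearranging gives the linear system (I - Q) h = 1:
  [9/10, -2/5] . (h_1, h_3) = 1
  [-1/10, 2/5] . (h_1, h_3) = 1

Solving yields:
  h_1 = 5/2
  h_3 = 25/8

Starting state is 1, so the expected hitting time is h_1 = 5/2.

Answer: 5/2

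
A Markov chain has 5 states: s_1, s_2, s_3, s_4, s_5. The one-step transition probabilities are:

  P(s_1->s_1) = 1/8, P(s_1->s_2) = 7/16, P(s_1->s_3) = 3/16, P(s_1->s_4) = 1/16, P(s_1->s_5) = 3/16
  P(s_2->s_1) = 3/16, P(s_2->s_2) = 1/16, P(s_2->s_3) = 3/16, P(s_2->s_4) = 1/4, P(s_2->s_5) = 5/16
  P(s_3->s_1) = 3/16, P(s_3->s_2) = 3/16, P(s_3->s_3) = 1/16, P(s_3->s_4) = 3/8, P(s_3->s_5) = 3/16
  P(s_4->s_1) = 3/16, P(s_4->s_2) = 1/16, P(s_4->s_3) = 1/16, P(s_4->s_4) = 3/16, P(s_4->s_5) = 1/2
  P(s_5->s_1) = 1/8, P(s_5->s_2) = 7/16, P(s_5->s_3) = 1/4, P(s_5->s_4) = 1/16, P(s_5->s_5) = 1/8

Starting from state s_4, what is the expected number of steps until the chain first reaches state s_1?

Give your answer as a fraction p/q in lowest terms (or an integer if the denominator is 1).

Answer: 16400/2763

Derivation:
Let h_i = expected steps to first reach s_1 from state i.
Boundary: h_s_1 = 0.
First-step equations for the other states:
  h_s_2 = 1 + 3/16*h_s_1 + 1/16*h_s_2 + 3/16*h_s_3 + 1/4*h_s_4 + 5/16*h_s_5
  h_s_3 = 1 + 3/16*h_s_1 + 3/16*h_s_2 + 1/16*h_s_3 + 3/8*h_s_4 + 3/16*h_s_5
  h_s_4 = 1 + 3/16*h_s_1 + 1/16*h_s_2 + 1/16*h_s_3 + 3/16*h_s_4 + 1/2*h_s_5
  h_s_5 = 1 + 1/8*h_s_1 + 7/16*h_s_2 + 1/4*h_s_3 + 1/16*h_s_4 + 1/8*h_s_5

Substituting h_s_1 = 0 and rearranging gives the linear system (I - Q) h = 1:
  [15/16, -3/16, -1/4, -5/16] . (h_s_2, h_s_3, h_s_4, h_s_5) = 1
  [-3/16, 15/16, -3/8, -3/16] . (h_s_2, h_s_3, h_s_4, h_s_5) = 1
  [-1/16, -1/16, 13/16, -1/2] . (h_s_2, h_s_3, h_s_4, h_s_5) = 1
  [-7/16, -1/4, -1/16, 7/8] . (h_s_2, h_s_3, h_s_4, h_s_5) = 1

Solving yields:
  h_s_2 = 48736/8289
  h_s_3 = 48512/8289
  h_s_4 = 16400/2763
  h_s_5 = 17072/2763

Starting state is s_4, so the expected hitting time is h_s_4 = 16400/2763.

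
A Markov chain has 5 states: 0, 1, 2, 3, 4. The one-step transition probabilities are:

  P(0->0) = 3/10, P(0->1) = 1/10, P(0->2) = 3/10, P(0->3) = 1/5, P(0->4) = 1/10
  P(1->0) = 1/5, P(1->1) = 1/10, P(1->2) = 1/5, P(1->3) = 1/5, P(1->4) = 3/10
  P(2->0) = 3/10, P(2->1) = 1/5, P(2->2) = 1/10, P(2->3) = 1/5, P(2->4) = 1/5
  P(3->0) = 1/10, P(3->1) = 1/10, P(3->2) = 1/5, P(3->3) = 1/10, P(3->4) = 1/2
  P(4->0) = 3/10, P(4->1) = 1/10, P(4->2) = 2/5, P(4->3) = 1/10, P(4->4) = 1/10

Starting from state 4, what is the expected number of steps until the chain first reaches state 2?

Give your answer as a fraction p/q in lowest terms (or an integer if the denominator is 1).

Answer: 340/111

Derivation:
Let h_i = expected steps to first reach 2 from state i.
Boundary: h_2 = 0.
First-step equations for the other states:
  h_0 = 1 + 3/10*h_0 + 1/10*h_1 + 3/10*h_2 + 1/5*h_3 + 1/10*h_4
  h_1 = 1 + 1/5*h_0 + 1/10*h_1 + 1/5*h_2 + 1/5*h_3 + 3/10*h_4
  h_3 = 1 + 1/10*h_0 + 1/10*h_1 + 1/5*h_2 + 1/10*h_3 + 1/2*h_4
  h_4 = 1 + 3/10*h_0 + 1/10*h_1 + 2/5*h_2 + 1/10*h_3 + 1/10*h_4

Substituting h_2 = 0 and rearranging gives the linear system (I - Q) h = 1:
  [7/10, -1/10, -1/5, -1/10] . (h_0, h_1, h_3, h_4) = 1
  [-1/5, 9/10, -1/5, -3/10] . (h_0, h_1, h_3, h_4) = 1
  [-1/10, -1/10, 9/10, -1/2] . (h_0, h_1, h_3, h_4) = 1
  [-3/10, -1/10, -1/10, 9/10] . (h_0, h_1, h_3, h_4) = 1

Solving yields:
  h_0 = 380/111
  h_1 = 410/111
  h_3 = 400/111
  h_4 = 340/111

Starting state is 4, so the expected hitting time is h_4 = 340/111.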